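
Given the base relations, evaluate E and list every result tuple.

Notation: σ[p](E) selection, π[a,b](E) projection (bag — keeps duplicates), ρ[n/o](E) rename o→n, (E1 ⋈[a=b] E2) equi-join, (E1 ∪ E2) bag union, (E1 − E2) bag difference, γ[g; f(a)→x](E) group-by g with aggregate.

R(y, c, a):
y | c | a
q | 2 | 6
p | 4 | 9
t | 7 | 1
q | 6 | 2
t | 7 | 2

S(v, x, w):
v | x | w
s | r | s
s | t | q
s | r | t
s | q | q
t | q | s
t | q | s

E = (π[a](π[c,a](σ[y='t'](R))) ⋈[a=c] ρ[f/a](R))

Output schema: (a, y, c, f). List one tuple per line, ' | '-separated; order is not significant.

Per-node cardinality:
  R → 5
  σ[y='t'](R) → 2
  π[c,a](σ[y='t'](R)) → 2
  π[a](π[c,a](σ[y='t'](R))) → 2
  R → 5
  ρ[f/a](R) → 5
  (π[a](π[c,a](σ[y='t'](R))) ⋈[a=c] ρ[f/a](R)) → 1

== RESULT ==
a | y | c | f
2 | q | 2 | 6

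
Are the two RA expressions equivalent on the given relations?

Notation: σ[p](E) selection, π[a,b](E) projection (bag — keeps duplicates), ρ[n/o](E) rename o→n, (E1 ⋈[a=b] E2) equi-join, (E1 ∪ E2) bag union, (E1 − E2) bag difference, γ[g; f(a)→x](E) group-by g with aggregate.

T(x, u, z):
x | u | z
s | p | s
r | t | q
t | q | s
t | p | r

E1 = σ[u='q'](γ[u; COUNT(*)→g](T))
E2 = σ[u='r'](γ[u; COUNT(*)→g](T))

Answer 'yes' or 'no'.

E1 stepwise |·|:
  T → 4
  γ[u; COUNT(*)→g](T) → 3
  σ[u='q'](γ[u; COUNT(*)→g](T)) → 1
E2 stepwise |·|:
  T → 4
  γ[u; COUNT(*)→g](T) → 3
  σ[u='r'](γ[u; COUNT(*)→g](T)) → 0

E1 result:
u | g
q | 1
E2 result:
u | g
(0 rows)
Witness: ('q', 1) appears 1× in E1 but 0× in E2.

no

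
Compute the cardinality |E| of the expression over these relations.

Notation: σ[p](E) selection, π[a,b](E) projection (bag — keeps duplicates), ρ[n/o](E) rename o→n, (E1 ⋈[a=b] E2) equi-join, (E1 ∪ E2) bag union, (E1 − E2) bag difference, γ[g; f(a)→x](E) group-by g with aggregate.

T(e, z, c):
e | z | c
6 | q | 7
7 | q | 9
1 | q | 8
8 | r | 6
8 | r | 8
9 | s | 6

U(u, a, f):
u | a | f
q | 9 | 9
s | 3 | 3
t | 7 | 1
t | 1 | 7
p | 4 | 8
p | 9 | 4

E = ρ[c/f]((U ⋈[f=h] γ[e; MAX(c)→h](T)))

Per-node cardinality:
  U → 6
  T → 6
  γ[e; MAX(c)→h](T) → 5
  (U ⋈[f=h] γ[e; MAX(c)→h](T)) → 4
  ρ[c/f]((U ⋈[f=h] γ[e; MAX(c)→h](T))) → 4

|E| = 4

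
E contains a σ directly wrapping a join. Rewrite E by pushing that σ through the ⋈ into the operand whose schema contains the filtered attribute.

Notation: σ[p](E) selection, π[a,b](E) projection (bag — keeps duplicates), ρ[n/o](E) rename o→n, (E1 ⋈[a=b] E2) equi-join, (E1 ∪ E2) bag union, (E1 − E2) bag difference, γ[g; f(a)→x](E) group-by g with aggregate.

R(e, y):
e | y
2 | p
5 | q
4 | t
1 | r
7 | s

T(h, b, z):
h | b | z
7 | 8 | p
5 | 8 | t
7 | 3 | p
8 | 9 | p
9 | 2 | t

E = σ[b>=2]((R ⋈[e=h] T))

σ filters on b, owned by the right side.
E' = (R ⋈[e=h] σ[b>=2](T))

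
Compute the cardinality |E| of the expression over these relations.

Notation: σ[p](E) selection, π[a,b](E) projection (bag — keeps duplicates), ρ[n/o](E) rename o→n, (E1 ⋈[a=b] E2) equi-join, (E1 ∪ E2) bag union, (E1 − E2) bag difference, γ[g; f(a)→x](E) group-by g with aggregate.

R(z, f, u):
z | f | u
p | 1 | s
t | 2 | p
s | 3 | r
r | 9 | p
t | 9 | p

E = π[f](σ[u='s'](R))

Per-node cardinality:
  R → 5
  σ[u='s'](R) → 1
  π[f](σ[u='s'](R)) → 1

|E| = 1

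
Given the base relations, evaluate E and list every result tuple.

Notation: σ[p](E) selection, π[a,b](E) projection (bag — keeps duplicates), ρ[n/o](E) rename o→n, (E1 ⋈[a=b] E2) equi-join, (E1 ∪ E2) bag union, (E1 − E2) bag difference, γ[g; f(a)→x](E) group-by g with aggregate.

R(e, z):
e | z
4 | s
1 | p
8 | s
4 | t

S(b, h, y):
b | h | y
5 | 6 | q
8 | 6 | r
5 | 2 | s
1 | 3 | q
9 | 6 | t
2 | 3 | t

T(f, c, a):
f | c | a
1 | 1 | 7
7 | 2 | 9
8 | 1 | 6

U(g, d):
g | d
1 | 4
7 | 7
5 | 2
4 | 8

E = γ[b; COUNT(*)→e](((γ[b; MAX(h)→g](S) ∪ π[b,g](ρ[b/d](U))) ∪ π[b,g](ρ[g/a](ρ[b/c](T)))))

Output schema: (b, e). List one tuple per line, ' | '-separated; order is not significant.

Per-node cardinality:
  S → 6
  γ[b; MAX(h)→g](S) → 5
  U → 4
  ρ[b/d](U) → 4
  π[b,g](ρ[b/d](U)) → 4
  (γ[b; MAX(h)→g](S) ∪ π[b,g](ρ[b/d](U))) → 9
  T → 3
  ρ[b/c](T) → 3
  ρ[g/a](ρ[b/c](T)) → 3
  π[b,g](ρ[g/a](ρ[b/c](T))) → 3
  ((γ[b; MAX(h)→g](S) ∪ π[b,g](ρ[b/d](U))) ∪ π[b,g](ρ[g/a](ρ[b/c](T)))) → 12
  γ[b; COUNT(*)→e](((γ[b; MAX(h)→g](S) ∪ π[b,g](ρ[b/d](U))) ∪ π[b,g](ρ[g/a](ρ[b/c](T))))) → 7

== RESULT ==
b | e
1 | 3
2 | 3
4 | 1
5 | 1
7 | 1
8 | 2
9 | 1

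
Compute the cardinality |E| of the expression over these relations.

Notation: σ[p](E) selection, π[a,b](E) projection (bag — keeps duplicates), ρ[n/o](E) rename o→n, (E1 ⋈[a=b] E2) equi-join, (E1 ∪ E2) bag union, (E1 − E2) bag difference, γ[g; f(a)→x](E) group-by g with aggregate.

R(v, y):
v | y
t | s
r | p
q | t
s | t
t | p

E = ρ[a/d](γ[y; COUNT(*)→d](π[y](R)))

Stepwise |·|:
  R → 5
  π[y](R) → 5
  γ[y; COUNT(*)→d](π[y](R)) → 3
  ρ[a/d](γ[y; COUNT(*)→d](π[y](R))) → 3

|E| = 3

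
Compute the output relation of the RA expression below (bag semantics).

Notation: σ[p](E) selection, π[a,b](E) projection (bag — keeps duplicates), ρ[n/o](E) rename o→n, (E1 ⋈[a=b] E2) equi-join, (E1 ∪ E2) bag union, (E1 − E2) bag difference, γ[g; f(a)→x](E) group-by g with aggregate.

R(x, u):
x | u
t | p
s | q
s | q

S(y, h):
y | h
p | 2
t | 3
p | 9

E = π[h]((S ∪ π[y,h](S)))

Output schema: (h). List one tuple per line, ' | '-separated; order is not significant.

Stepwise |·|:
  S → 3
  S → 3
  π[y,h](S) → 3
  (S ∪ π[y,h](S)) → 6
  π[h]((S ∪ π[y,h](S))) → 6

== RESULT ==
h
2
2
3
3
9
9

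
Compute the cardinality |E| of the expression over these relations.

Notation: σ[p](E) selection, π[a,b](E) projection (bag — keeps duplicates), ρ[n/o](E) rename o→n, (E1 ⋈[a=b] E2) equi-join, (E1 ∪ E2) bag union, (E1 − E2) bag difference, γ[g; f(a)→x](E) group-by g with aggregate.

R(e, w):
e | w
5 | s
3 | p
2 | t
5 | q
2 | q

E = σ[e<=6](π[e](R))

Stepwise |·|:
  R → 5
  π[e](R) → 5
  σ[e<=6](π[e](R)) → 5

|E| = 5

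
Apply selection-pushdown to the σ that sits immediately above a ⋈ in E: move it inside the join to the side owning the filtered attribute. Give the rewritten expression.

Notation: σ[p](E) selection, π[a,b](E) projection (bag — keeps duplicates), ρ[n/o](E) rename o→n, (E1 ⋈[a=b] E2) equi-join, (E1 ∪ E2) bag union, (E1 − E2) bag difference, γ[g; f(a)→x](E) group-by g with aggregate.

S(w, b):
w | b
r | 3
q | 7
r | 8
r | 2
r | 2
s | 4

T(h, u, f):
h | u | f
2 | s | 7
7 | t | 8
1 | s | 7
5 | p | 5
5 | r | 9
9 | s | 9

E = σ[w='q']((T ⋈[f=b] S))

σ filters on w, owned by the right side.
E' = (T ⋈[f=b] σ[w='q'](S))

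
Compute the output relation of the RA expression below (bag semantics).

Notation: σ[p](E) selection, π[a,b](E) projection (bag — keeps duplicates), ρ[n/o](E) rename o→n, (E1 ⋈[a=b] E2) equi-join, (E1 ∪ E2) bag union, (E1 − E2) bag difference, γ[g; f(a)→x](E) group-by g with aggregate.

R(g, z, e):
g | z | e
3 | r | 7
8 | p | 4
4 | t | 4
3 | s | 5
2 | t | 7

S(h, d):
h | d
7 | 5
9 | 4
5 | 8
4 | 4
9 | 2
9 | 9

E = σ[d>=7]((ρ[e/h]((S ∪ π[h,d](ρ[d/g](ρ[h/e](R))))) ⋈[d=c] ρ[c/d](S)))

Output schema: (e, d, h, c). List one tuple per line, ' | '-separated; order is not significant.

Stepwise |·|:
  S → 6
  R → 5
  ρ[h/e](R) → 5
  ρ[d/g](ρ[h/e](R)) → 5
  π[h,d](ρ[d/g](ρ[h/e](R))) → 5
  (S ∪ π[h,d](ρ[d/g](ρ[h/e](R)))) → 11
  ρ[e/h]((S ∪ π[h,d](ρ[d/g](ρ[h/e](R))))) → 11
  S → 6
  ρ[c/d](S) → 6
  (ρ[e/h]((S ∪ π[h,d](ρ[d/g](ρ[h/e](R))))) ⋈[d=c] ρ[c/d](S)) → 12
  σ[d>=7]((ρ[e/h]((S ∪ π[h,d](ρ[d/g](ρ[h/e](R))))) ⋈[d=c] ρ[c/d](S))) → 3

== RESULT ==
e | d | h | c
4 | 8 | 5 | 8
5 | 8 | 5 | 8
9 | 9 | 9 | 9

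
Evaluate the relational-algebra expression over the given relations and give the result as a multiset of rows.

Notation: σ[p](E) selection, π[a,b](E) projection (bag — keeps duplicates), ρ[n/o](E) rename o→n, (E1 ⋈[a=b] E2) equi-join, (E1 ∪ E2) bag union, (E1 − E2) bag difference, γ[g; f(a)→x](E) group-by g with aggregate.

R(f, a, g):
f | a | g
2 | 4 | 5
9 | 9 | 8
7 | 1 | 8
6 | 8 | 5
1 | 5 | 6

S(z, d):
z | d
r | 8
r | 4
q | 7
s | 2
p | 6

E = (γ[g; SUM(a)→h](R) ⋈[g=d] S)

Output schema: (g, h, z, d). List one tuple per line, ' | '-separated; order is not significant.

Per-node cardinality:
  R → 5
  γ[g; SUM(a)→h](R) → 3
  S → 5
  (γ[g; SUM(a)→h](R) ⋈[g=d] S) → 2

== RESULT ==
g | h | z | d
6 | 5 | p | 6
8 | 10 | r | 8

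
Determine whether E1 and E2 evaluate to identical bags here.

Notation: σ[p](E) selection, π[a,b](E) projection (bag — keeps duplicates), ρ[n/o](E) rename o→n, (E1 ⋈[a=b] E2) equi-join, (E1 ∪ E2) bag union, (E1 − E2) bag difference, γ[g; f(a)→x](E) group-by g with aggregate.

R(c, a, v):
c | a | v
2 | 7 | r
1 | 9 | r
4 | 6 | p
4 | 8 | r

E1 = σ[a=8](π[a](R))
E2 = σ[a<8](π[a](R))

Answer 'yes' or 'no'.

E1 stepwise |·|:
  R → 4
  π[a](R) → 4
  σ[a=8](π[a](R)) → 1
E2 stepwise |·|:
  R → 4
  π[a](R) → 4
  σ[a<8](π[a](R)) → 2

E1 result:
a
8
E2 result:
a
6
7
Witness: (6,) appears 0× in E1 but 1× in E2.

no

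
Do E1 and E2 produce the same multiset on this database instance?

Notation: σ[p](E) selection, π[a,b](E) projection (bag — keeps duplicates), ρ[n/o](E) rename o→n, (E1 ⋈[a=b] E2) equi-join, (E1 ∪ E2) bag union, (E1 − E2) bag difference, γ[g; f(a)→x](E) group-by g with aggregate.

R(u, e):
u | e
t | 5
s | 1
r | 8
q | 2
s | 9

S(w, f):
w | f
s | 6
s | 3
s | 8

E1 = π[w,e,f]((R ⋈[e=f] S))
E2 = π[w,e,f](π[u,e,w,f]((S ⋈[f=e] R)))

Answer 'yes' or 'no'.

E1 stepwise |·|:
  R → 5
  S → 3
  (R ⋈[e=f] S) → 1
  π[w,e,f]((R ⋈[e=f] S)) → 1
E2 stepwise |·|:
  S → 3
  R → 5
  (S ⋈[f=e] R) → 1
  π[u,e,w,f]((S ⋈[f=e] R)) → 1
  π[w,e,f](π[u,e,w,f]((S ⋈[f=e] R))) → 1

E1 and E2 produce the same multiset:
w | e | f
s | 8 | 8

yes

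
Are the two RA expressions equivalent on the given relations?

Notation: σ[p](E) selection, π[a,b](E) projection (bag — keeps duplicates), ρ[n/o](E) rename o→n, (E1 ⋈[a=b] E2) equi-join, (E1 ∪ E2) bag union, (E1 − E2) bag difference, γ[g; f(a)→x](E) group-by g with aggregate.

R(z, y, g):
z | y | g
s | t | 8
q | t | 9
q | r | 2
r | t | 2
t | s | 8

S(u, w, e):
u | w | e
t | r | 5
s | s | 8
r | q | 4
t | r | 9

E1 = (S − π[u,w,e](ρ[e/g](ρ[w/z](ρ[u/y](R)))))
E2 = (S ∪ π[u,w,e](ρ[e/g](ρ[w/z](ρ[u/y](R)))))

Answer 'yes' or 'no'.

E1 subexpression sizes:
  S → 4
  R → 5
  ρ[u/y](R) → 5
  ρ[w/z](ρ[u/y](R)) → 5
  ρ[e/g](ρ[w/z](ρ[u/y](R))) → 5
  π[u,w,e](ρ[e/g](ρ[w/z](ρ[u/y](R)))) → 5
  (S − π[u,w,e](ρ[e/g](ρ[w/z](ρ[u/y](R))))) → 4
E2 subexpression sizes:
  S → 4
  R → 5
  ρ[u/y](R) → 5
  ρ[w/z](ρ[u/y](R)) → 5
  ρ[e/g](ρ[w/z](ρ[u/y](R))) → 5
  π[u,w,e](ρ[e/g](ρ[w/z](ρ[u/y](R)))) → 5
  (S ∪ π[u,w,e](ρ[e/g](ρ[w/z](ρ[u/y](R))))) → 9

E1 result:
u | w | e
r | q | 4
s | s | 8
t | r | 5
t | r | 9
E2 result:
u | w | e
r | q | 2
r | q | 4
s | s | 8
s | t | 8
t | q | 9
t | r | 2
t | r | 5
t | r | 9
t | s | 8
Witness: ('t', 'r', 2) appears 0× in E1 but 1× in E2.

no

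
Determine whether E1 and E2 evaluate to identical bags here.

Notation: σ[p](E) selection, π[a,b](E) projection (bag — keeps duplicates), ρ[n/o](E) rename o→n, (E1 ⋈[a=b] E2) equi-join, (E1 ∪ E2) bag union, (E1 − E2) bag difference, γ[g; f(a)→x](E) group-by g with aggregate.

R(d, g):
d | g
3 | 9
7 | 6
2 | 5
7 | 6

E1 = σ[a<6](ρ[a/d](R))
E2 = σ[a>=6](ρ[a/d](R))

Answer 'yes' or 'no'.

E1 per-node cardinality:
  R → 4
  ρ[a/d](R) → 4
  σ[a<6](ρ[a/d](R)) → 2
E2 per-node cardinality:
  R → 4
  ρ[a/d](R) → 4
  σ[a>=6](ρ[a/d](R)) → 2

E1 result:
a | g
2 | 5
3 | 9
E2 result:
a | g
7 | 6
7 | 6
Witness: (2, 5) appears 1× in E1 but 0× in E2.

no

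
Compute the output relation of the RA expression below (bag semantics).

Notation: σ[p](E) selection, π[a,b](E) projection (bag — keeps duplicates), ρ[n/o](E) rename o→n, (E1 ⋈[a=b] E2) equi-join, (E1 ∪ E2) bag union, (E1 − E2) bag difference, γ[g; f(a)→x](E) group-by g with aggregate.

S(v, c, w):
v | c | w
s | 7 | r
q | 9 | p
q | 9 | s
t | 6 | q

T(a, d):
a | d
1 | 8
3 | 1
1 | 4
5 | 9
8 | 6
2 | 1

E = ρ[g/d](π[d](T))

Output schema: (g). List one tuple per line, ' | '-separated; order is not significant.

Stepwise |·|:
  T → 6
  π[d](T) → 6
  ρ[g/d](π[d](T)) → 6

== RESULT ==
g
1
1
4
6
8
9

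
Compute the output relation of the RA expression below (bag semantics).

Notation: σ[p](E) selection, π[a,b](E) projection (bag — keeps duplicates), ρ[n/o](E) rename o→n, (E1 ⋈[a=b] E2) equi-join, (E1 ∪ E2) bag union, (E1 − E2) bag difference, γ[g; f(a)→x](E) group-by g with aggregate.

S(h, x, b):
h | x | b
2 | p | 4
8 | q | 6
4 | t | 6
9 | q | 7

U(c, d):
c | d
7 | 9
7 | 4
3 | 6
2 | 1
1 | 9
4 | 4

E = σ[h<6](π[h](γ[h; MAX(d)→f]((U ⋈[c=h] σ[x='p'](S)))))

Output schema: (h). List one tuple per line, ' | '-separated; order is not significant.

Row counts bottom-up:
  U → 6
  S → 4
  σ[x='p'](S) → 1
  (U ⋈[c=h] σ[x='p'](S)) → 1
  γ[h; MAX(d)→f]((U ⋈[c=h] σ[x='p'](S))) → 1
  π[h](γ[h; MAX(d)→f]((U ⋈[c=h] σ[x='p'](S)))) → 1
  σ[h<6](π[h](γ[h; MAX(d)→f]((U ⋈[c=h] σ[x='p'](S))))) → 1

== RESULT ==
h
2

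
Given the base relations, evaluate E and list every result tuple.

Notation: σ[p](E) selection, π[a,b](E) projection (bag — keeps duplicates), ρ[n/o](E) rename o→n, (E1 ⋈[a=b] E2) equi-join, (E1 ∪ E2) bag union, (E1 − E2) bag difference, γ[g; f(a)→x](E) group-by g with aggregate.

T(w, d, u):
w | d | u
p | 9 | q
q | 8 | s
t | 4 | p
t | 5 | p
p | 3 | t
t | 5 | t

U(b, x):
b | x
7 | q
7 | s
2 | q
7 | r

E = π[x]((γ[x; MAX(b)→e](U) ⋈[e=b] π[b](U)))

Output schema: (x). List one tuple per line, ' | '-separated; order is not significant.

Subexpression sizes:
  U → 4
  γ[x; MAX(b)→e](U) → 3
  U → 4
  π[b](U) → 4
  (γ[x; MAX(b)→e](U) ⋈[e=b] π[b](U)) → 9
  π[x]((γ[x; MAX(b)→e](U) ⋈[e=b] π[b](U))) → 9

== RESULT ==
x
q
q
q
r
r
r
s
s
s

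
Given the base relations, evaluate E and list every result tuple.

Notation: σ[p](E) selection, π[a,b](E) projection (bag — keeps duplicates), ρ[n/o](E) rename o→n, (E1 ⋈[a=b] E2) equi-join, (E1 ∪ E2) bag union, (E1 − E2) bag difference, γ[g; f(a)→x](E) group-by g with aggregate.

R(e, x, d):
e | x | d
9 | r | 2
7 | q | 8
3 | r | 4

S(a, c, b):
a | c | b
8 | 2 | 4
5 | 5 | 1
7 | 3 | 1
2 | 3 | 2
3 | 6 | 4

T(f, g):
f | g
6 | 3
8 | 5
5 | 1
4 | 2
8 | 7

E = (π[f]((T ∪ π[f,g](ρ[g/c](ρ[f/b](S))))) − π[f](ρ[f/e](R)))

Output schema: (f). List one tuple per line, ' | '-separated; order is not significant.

Stepwise |·|:
  T → 5
  S → 5
  ρ[f/b](S) → 5
  ρ[g/c](ρ[f/b](S)) → 5
  π[f,g](ρ[g/c](ρ[f/b](S))) → 5
  (T ∪ π[f,g](ρ[g/c](ρ[f/b](S)))) → 10
  π[f]((T ∪ π[f,g](ρ[g/c](ρ[f/b](S))))) → 10
  R → 3
  ρ[f/e](R) → 3
  π[f](ρ[f/e](R)) → 3
  (π[f]((T ∪ π[f,g](ρ[g/c](ρ[f/b](S))))) − π[f](ρ[f/e](R))) → 10

== RESULT ==
f
1
1
2
4
4
4
5
6
8
8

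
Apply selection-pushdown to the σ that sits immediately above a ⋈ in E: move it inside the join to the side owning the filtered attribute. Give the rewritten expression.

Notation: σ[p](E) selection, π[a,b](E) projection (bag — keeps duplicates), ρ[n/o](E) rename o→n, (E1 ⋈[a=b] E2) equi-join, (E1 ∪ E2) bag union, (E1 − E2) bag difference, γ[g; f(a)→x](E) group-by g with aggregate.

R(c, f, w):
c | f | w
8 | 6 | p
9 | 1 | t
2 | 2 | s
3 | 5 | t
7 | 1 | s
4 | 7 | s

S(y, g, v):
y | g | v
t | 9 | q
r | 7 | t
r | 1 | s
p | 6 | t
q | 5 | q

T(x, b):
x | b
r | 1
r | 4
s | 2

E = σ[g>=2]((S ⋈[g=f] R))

σ filters on g, owned by the left side.
E' = (σ[g>=2](S) ⋈[g=f] R)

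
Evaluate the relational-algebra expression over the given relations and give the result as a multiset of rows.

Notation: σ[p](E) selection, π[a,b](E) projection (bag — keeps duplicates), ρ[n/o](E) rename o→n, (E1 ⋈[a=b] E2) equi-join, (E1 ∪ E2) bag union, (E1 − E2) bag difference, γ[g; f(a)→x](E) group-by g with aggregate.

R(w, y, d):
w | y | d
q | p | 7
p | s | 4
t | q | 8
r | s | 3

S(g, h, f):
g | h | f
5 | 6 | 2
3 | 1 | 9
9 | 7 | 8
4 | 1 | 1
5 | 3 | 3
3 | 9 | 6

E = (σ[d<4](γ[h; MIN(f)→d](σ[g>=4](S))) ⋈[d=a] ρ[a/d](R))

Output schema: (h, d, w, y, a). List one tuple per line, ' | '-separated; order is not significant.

Per-node cardinality:
  S → 6
  σ[g>=4](S) → 4
  γ[h; MIN(f)→d](σ[g>=4](S)) → 4
  σ[d<4](γ[h; MIN(f)→d](σ[g>=4](S))) → 3
  R → 4
  ρ[a/d](R) → 4
  (σ[d<4](γ[h; MIN(f)→d](σ[g>=4](S))) ⋈[d=a] ρ[a/d](R)) → 1

== RESULT ==
h | d | w | y | a
3 | 3 | r | s | 3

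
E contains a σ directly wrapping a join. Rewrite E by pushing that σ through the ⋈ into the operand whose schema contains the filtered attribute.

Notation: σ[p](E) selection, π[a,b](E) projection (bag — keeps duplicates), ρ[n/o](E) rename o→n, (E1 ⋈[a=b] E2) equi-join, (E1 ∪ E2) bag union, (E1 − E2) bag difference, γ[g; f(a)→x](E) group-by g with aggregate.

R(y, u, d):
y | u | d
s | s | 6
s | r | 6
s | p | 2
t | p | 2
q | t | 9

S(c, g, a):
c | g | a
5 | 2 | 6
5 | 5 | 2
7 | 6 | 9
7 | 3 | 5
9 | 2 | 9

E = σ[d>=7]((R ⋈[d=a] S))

σ filters on d, owned by the left side.
E' = (σ[d>=7](R) ⋈[d=a] S)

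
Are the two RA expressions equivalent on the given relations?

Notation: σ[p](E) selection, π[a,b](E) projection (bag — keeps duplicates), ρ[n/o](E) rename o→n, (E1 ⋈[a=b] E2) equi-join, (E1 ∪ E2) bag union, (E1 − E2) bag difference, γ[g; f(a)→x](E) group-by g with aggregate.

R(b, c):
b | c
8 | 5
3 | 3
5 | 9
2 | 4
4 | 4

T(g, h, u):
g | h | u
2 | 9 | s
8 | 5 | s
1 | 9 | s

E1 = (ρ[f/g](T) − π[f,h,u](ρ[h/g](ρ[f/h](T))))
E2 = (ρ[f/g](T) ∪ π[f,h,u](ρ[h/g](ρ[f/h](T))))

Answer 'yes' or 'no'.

E1 row counts bottom-up:
  T → 3
  ρ[f/g](T) → 3
  T → 3
  ρ[f/h](T) → 3
  ρ[h/g](ρ[f/h](T)) → 3
  π[f,h,u](ρ[h/g](ρ[f/h](T))) → 3
  (ρ[f/g](T) − π[f,h,u](ρ[h/g](ρ[f/h](T)))) → 3
E2 row counts bottom-up:
  T → 3
  ρ[f/g](T) → 3
  T → 3
  ρ[f/h](T) → 3
  ρ[h/g](ρ[f/h](T)) → 3
  π[f,h,u](ρ[h/g](ρ[f/h](T))) → 3
  (ρ[f/g](T) ∪ π[f,h,u](ρ[h/g](ρ[f/h](T)))) → 6

E1 result:
f | h | u
1 | 9 | s
2 | 9 | s
8 | 5 | s
E2 result:
f | h | u
1 | 9 | s
2 | 9 | s
5 | 8 | s
8 | 5 | s
9 | 1 | s
9 | 2 | s
Witness: (9, 1, 's') appears 0× in E1 but 1× in E2.

no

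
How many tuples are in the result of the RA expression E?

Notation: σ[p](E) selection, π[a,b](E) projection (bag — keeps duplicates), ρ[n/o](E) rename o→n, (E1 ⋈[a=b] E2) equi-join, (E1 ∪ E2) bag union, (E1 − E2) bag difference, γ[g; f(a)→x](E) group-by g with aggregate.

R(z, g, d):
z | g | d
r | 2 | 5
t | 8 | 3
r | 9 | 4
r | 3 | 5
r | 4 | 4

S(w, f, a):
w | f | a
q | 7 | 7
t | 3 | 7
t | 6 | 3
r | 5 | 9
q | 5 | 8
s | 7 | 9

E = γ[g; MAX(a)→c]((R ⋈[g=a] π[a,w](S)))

Subexpression sizes:
  R → 5
  S → 6
  π[a,w](S) → 6
  (R ⋈[g=a] π[a,w](S)) → 4
  γ[g; MAX(a)→c]((R ⋈[g=a] π[a,w](S))) → 3

|E| = 3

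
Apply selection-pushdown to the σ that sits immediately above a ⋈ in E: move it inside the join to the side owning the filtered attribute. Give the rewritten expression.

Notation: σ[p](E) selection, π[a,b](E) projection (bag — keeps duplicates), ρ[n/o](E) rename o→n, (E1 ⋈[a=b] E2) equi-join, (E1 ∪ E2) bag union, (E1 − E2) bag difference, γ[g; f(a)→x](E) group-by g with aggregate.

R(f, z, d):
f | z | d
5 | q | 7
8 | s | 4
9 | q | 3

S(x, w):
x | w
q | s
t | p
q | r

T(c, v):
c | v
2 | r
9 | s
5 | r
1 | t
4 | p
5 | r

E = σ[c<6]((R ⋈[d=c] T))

σ filters on c, owned by the right side.
E' = (R ⋈[d=c] σ[c<6](T))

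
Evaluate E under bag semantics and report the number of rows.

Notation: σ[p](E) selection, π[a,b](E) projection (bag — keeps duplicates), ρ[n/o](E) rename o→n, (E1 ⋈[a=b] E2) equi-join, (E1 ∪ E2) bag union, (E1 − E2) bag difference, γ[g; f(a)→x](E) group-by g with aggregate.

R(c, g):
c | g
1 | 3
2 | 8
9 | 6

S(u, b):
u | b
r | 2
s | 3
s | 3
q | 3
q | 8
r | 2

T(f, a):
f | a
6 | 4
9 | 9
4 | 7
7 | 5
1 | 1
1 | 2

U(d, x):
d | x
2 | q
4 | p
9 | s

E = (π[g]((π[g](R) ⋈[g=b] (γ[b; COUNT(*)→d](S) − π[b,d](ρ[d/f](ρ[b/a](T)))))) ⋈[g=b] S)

Stepwise |·|:
  R → 3
  π[g](R) → 3
  S → 6
  γ[b; COUNT(*)→d](S) → 3
  T → 6
  ρ[b/a](T) → 6
  ρ[d/f](ρ[b/a](T)) → 6
  π[b,d](ρ[d/f](ρ[b/a](T))) → 6
  (γ[b; COUNT(*)→d](S) − π[b,d](ρ[d/f](ρ[b/a](T)))) → 3
  (π[g](R) ⋈[g=b] (γ[b; COUNT(*)→d](S) − π[b,d](ρ[d/f](ρ[b/a](T))))) → 2
  π[g]((π[g](R) ⋈[g=b] (γ[b; COUNT(*)→d](S) − π[b,d](ρ[d/f](ρ[b/a](T)))))) → 2
  S → 6
  (π[g]((π[g](R) ⋈[g=b] (γ[b; COUNT(*)→d](S) − π[b,d](ρ[d/f](ρ[b/a](T)))))) ⋈[g=b] S) → 4

|E| = 4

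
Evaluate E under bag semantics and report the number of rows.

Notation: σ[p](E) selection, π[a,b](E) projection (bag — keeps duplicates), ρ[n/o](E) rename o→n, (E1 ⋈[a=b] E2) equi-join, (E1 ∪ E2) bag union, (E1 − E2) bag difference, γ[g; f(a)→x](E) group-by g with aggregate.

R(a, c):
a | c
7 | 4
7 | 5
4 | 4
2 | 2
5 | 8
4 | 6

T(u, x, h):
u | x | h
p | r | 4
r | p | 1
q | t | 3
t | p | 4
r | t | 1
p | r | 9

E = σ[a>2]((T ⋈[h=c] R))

Subexpression sizes:
  T → 6
  R → 6
  (T ⋈[h=c] R) → 4
  σ[a>2]((T ⋈[h=c] R)) → 4

|E| = 4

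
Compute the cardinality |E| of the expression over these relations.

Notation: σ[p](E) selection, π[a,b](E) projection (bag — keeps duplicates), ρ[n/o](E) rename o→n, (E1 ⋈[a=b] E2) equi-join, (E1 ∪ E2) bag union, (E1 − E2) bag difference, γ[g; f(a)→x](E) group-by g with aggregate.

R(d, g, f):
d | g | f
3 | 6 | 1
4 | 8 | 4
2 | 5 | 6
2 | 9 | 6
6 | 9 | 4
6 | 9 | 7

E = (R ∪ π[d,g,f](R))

Per-node cardinality:
  R → 6
  R → 6
  π[d,g,f](R) → 6
  (R ∪ π[d,g,f](R)) → 12

|E| = 12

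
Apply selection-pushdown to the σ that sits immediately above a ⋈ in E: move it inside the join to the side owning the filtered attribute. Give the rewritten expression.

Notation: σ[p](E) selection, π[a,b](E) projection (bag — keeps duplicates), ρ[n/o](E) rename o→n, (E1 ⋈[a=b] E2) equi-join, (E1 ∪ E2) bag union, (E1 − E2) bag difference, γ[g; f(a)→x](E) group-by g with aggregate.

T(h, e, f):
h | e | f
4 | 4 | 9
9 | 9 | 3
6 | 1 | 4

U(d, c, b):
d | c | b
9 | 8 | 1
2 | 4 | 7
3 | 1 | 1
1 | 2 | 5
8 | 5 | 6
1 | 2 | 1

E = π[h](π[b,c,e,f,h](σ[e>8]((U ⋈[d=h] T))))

σ filters on e, owned by the right side.
E' = π[h](π[b,c,e,f,h]((U ⋈[d=h] σ[e>8](T))))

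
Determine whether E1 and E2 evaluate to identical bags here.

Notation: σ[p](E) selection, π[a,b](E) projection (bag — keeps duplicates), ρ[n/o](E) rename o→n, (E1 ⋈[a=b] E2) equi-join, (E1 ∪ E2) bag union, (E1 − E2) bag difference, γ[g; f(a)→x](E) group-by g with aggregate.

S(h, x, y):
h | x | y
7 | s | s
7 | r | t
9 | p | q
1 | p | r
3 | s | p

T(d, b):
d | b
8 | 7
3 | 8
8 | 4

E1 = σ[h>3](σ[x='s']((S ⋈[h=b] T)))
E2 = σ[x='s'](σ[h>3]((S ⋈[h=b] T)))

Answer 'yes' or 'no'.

E1 row counts bottom-up:
  S → 5
  T → 3
  (S ⋈[h=b] T) → 2
  σ[x='s']((S ⋈[h=b] T)) → 1
  σ[h>3](σ[x='s']((S ⋈[h=b] T))) → 1
E2 row counts bottom-up:
  S → 5
  T → 3
  (S ⋈[h=b] T) → 2
  σ[h>3]((S ⋈[h=b] T)) → 2
  σ[x='s'](σ[h>3]((S ⋈[h=b] T))) → 1

E1 and E2 produce the same multiset:
h | x | y | d | b
7 | s | s | 8 | 7

yes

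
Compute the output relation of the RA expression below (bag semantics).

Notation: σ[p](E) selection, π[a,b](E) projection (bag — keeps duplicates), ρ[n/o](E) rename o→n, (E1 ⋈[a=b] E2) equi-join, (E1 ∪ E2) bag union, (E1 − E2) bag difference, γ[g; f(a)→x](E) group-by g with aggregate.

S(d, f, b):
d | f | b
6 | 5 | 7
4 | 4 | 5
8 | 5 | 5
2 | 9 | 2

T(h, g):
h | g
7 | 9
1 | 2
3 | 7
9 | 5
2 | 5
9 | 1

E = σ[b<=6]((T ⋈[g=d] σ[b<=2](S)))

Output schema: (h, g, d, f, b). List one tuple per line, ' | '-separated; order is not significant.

Row counts bottom-up:
  T → 6
  S → 4
  σ[b<=2](S) → 1
  (T ⋈[g=d] σ[b<=2](S)) → 1
  σ[b<=6]((T ⋈[g=d] σ[b<=2](S))) → 1

== RESULT ==
h | g | d | f | b
1 | 2 | 2 | 9 | 2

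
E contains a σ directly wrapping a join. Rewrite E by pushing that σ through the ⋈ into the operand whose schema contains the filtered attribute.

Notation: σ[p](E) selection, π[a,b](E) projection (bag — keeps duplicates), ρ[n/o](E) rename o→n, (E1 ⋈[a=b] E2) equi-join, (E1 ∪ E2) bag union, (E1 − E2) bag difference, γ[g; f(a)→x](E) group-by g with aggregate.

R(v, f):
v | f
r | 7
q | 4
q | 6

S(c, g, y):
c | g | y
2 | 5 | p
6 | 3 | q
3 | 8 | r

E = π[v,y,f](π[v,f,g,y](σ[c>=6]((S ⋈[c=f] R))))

σ filters on c, owned by the left side.
E' = π[v,y,f](π[v,f,g,y]((σ[c>=6](S) ⋈[c=f] R)))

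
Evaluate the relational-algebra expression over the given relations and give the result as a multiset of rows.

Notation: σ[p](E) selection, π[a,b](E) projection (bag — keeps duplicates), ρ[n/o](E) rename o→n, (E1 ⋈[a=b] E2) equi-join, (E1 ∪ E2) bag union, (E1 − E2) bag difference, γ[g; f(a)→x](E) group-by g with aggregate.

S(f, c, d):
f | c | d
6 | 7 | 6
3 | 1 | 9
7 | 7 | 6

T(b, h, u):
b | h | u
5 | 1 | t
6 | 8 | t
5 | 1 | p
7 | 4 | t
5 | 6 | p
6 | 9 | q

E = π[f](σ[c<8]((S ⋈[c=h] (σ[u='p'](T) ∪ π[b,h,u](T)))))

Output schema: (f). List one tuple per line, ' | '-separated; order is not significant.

Stepwise |·|:
  S → 3
  T → 6
  σ[u='p'](T) → 2
  T → 6
  π[b,h,u](T) → 6
  (σ[u='p'](T) ∪ π[b,h,u](T)) → 8
  (S ⋈[c=h] (σ[u='p'](T) ∪ π[b,h,u](T))) → 3
  σ[c<8]((S ⋈[c=h] (σ[u='p'](T) ∪ π[b,h,u](T)))) → 3
  π[f](σ[c<8]((S ⋈[c=h] (σ[u='p'](T) ∪ π[b,h,u](T))))) → 3

== RESULT ==
f
3
3
3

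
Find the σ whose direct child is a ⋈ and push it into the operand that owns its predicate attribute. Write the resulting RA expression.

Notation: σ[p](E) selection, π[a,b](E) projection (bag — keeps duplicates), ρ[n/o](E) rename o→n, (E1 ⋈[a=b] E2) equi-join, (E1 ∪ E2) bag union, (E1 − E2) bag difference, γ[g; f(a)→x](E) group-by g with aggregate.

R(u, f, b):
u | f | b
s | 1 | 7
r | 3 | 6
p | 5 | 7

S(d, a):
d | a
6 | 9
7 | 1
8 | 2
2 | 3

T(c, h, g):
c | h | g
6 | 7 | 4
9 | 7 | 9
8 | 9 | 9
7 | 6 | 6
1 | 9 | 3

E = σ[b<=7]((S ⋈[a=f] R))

σ filters on b, owned by the right side.
E' = (S ⋈[a=f] σ[b<=7](R))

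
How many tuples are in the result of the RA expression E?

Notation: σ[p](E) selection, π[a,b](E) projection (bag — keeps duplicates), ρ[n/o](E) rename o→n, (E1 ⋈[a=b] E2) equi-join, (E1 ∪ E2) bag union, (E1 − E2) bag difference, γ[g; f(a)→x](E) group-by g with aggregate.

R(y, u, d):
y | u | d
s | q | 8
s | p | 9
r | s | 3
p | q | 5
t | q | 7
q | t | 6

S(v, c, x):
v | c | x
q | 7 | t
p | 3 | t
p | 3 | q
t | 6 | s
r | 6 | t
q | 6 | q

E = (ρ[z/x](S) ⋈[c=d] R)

Subexpression sizes:
  S → 6
  ρ[z/x](S) → 6
  R → 6
  (ρ[z/x](S) ⋈[c=d] R) → 6

|E| = 6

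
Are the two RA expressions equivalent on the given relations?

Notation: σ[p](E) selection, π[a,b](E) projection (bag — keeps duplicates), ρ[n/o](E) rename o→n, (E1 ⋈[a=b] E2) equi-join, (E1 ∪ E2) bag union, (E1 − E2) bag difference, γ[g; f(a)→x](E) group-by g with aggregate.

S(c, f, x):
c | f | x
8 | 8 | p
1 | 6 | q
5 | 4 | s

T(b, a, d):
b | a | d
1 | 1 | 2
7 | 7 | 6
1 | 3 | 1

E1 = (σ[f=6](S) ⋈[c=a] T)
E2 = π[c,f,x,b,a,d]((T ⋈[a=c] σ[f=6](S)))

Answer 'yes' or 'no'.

E1 row counts bottom-up:
  S → 3
  σ[f=6](S) → 1
  T → 3
  (σ[f=6](S) ⋈[c=a] T) → 1
E2 row counts bottom-up:
  T → 3
  S → 3
  σ[f=6](S) → 1
  (T ⋈[a=c] σ[f=6](S)) → 1
  π[c,f,x,b,a,d]((T ⋈[a=c] σ[f=6](S))) → 1

E1 and E2 produce the same multiset:
c | f | x | b | a | d
1 | 6 | q | 1 | 1 | 2

yes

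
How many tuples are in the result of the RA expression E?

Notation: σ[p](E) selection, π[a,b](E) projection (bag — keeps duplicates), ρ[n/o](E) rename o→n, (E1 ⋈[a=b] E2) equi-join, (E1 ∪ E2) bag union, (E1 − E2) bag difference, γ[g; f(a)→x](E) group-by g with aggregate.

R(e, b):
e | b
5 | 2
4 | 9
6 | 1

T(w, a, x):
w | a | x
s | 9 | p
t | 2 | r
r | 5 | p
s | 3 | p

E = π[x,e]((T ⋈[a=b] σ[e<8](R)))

Subexpression sizes:
  T → 4
  R → 3
  σ[e<8](R) → 3
  (T ⋈[a=b] σ[e<8](R)) → 2
  π[x,e]((T ⋈[a=b] σ[e<8](R))) → 2

|E| = 2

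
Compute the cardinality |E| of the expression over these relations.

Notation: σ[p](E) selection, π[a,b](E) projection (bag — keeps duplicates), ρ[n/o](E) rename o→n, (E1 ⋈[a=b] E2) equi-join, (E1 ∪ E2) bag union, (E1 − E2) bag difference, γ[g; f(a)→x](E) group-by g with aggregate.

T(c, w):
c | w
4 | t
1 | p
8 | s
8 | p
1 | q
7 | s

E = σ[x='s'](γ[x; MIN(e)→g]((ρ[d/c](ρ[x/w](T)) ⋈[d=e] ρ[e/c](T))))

Subexpression sizes:
  T → 6
  ρ[x/w](T) → 6
  ρ[d/c](ρ[x/w](T)) → 6
  T → 6
  ρ[e/c](T) → 6
  (ρ[d/c](ρ[x/w](T)) ⋈[d=e] ρ[e/c](T)) → 10
  γ[x; MIN(e)→g]((ρ[d/c](ρ[x/w](T)) ⋈[d=e] ρ[e/c](T))) → 4
  σ[x='s'](γ[x; MIN(e)→g]((ρ[d/c](ρ[x/w](T)) ⋈[d=e] ρ[e/c](T)))) → 1

|E| = 1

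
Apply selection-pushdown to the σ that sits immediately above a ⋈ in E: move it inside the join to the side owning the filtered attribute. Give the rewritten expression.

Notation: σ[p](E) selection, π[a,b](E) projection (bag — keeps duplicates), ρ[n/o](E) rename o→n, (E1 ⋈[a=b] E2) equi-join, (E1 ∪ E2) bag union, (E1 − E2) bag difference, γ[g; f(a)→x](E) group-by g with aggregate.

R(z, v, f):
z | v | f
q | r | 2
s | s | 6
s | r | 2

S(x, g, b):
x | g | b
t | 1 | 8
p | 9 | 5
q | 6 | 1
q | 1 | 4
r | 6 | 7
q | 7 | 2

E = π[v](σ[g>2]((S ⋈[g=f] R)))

σ filters on g, owned by the left side.
E' = π[v]((σ[g>2](S) ⋈[g=f] R))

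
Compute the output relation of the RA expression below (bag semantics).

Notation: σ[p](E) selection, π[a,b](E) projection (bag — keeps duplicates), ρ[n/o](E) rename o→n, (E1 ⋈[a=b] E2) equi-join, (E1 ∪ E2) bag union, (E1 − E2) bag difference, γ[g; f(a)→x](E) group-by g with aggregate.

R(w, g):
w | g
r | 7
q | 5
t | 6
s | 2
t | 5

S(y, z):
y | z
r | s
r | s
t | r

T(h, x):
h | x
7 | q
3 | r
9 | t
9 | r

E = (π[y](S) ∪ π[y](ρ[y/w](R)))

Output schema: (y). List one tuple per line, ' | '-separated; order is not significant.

Row counts bottom-up:
  S → 3
  π[y](S) → 3
  R → 5
  ρ[y/w](R) → 5
  π[y](ρ[y/w](R)) → 5
  (π[y](S) ∪ π[y](ρ[y/w](R))) → 8

== RESULT ==
y
q
r
r
r
s
t
t
t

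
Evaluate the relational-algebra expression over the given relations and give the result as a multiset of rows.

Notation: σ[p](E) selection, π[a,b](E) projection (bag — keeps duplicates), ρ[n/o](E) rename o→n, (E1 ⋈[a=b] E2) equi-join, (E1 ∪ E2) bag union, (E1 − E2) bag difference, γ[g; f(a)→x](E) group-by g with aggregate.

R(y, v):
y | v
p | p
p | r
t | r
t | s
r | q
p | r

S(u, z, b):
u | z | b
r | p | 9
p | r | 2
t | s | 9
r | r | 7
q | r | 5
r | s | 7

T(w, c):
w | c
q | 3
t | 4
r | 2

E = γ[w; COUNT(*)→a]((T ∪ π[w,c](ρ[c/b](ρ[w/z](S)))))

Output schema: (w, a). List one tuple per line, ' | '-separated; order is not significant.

Per-node cardinality:
  T → 3
  S → 6
  ρ[w/z](S) → 6
  ρ[c/b](ρ[w/z](S)) → 6
  π[w,c](ρ[c/b](ρ[w/z](S))) → 6
  (T ∪ π[w,c](ρ[c/b](ρ[w/z](S)))) → 9
  γ[w; COUNT(*)→a]((T ∪ π[w,c](ρ[c/b](ρ[w/z](S))))) → 5

== RESULT ==
w | a
p | 1
q | 1
r | 4
s | 2
t | 1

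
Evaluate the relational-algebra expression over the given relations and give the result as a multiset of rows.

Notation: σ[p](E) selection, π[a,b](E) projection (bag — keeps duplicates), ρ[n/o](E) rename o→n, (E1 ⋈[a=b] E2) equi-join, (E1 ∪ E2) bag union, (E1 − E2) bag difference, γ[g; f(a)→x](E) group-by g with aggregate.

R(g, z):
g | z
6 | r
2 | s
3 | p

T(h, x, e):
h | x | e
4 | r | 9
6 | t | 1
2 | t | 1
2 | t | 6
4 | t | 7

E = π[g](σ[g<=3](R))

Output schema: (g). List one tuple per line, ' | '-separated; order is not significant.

Per-node cardinality:
  R → 3
  σ[g<=3](R) → 2
  π[g](σ[g<=3](R)) → 2

== RESULT ==
g
2
3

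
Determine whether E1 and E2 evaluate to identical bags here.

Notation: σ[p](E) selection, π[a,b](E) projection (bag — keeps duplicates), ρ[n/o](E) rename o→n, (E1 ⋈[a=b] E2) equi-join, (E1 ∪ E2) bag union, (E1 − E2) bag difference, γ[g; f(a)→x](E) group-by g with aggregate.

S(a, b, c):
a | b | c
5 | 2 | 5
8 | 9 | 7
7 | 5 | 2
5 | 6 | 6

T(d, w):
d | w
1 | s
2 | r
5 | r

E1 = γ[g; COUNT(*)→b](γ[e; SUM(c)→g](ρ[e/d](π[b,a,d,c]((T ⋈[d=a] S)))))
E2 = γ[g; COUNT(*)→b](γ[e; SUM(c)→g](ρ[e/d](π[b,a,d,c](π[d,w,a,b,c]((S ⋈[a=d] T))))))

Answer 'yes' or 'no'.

E1 row counts bottom-up:
  T → 3
  S → 4
  (T ⋈[d=a] S) → 2
  π[b,a,d,c]((T ⋈[d=a] S)) → 2
  ρ[e/d](π[b,a,d,c]((T ⋈[d=a] S))) → 2
  γ[e; SUM(c)→g](ρ[e/d](π[b,a,d,c]((T ⋈[d=a] S)))) → 1
  γ[g; COUNT(*)→b](γ[e; SUM(c)→g](ρ[e/d](π[b,a,d,c]((T ⋈[d=a] S))))) → 1
E2 row counts bottom-up:
  S → 4
  T → 3
  (S ⋈[a=d] T) → 2
  π[d,w,a,b,c]((S ⋈[a=d] T)) → 2
  π[b,a,d,c](π[d,w,a,b,c]((S ⋈[a=d] T))) → 2
  ρ[e/d](π[b,a,d,c](π[d,w,a,b,c]((S ⋈[a=d] T)))) → 2
  γ[e; SUM(c)→g](ρ[e/d](π[b,a,d,c](π[d,w,a,b,c]((S ⋈[a=d] T))))) → 1
  γ[g; COUNT(*)→b](γ[e; SUM(c)→g](ρ[e/d](π[b,a,d,c](π[d,w,a,b,c]((S ⋈[a=d] T)))))) → 1

E1 and E2 produce the same multiset:
g | b
11 | 1

yes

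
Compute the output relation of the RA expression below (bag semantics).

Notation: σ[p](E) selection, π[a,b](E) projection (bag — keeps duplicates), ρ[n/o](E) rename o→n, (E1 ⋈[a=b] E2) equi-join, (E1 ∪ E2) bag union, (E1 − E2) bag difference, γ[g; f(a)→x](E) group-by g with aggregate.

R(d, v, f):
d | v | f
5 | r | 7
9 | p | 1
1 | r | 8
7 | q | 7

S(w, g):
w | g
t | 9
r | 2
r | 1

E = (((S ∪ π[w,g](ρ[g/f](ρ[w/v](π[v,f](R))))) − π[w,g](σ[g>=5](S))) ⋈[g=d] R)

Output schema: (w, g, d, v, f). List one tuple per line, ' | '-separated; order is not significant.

Subexpression sizes:
  S → 3
  R → 4
  π[v,f](R) → 4
  ρ[w/v](π[v,f](R)) → 4
  ρ[g/f](ρ[w/v](π[v,f](R))) → 4
  π[w,g](ρ[g/f](ρ[w/v](π[v,f](R)))) → 4
  (S ∪ π[w,g](ρ[g/f](ρ[w/v](π[v,f](R))))) → 7
  S → 3
  σ[g>=5](S) → 1
  π[w,g](σ[g>=5](S)) → 1
  ((S ∪ π[w,g](ρ[g/f](ρ[w/v](π[v,f](R))))) − π[w,g](σ[g>=5](S))) → 6
  R → 4
  (((S ∪ π[w,g](ρ[g/f](ρ[w/v](π[v,f](R))))) − π[w,g](σ[g>=5](S))) ⋈[g=d] R) → 4

== RESULT ==
w | g | d | v | f
p | 1 | 1 | r | 8
q | 7 | 7 | q | 7
r | 1 | 1 | r | 8
r | 7 | 7 | q | 7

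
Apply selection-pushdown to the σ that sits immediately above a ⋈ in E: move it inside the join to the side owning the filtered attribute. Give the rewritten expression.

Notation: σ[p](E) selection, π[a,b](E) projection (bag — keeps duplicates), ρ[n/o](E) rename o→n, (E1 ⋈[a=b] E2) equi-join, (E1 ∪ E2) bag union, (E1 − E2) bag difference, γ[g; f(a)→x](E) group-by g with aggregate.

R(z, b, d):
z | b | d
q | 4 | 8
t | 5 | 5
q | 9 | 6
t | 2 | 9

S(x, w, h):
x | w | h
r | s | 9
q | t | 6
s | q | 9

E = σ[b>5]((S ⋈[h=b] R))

σ filters on b, owned by the right side.
E' = (S ⋈[h=b] σ[b>5](R))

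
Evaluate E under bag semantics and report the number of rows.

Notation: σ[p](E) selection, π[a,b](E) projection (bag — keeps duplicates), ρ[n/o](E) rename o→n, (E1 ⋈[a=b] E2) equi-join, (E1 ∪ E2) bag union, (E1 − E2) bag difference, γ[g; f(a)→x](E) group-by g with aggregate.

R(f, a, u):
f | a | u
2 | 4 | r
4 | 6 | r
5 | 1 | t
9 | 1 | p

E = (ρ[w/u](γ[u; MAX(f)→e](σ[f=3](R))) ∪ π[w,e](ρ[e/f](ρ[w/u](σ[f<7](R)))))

Per-node cardinality:
  R → 4
  σ[f=3](R) → 0
  γ[u; MAX(f)→e](σ[f=3](R)) → 0
  ρ[w/u](γ[u; MAX(f)→e](σ[f=3](R))) → 0
  R → 4
  σ[f<7](R) → 3
  ρ[w/u](σ[f<7](R)) → 3
  ρ[e/f](ρ[w/u](σ[f<7](R))) → 3
  π[w,e](ρ[e/f](ρ[w/u](σ[f<7](R)))) → 3
  (ρ[w/u](γ[u; MAX(f)→e](σ[f=3](R))) ∪ π[w,e](ρ[e/f](ρ[w/u](σ[f<7](R))))) → 3

|E| = 3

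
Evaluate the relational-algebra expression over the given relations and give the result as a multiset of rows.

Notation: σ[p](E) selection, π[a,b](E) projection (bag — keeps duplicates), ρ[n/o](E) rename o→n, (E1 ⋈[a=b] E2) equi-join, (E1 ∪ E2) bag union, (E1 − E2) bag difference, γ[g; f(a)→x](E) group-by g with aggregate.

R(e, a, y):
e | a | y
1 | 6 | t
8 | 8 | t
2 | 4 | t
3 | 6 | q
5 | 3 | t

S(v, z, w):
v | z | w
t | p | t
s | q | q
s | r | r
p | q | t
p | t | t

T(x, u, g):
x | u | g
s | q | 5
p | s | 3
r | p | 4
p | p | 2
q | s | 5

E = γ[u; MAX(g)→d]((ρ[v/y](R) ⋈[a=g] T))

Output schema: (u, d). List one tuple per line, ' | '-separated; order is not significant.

Subexpression sizes:
  R → 5
  ρ[v/y](R) → 5
  T → 5
  (ρ[v/y](R) ⋈[a=g] T) → 2
  γ[u; MAX(g)→d]((ρ[v/y](R) ⋈[a=g] T)) → 2

== RESULT ==
u | d
p | 4
s | 3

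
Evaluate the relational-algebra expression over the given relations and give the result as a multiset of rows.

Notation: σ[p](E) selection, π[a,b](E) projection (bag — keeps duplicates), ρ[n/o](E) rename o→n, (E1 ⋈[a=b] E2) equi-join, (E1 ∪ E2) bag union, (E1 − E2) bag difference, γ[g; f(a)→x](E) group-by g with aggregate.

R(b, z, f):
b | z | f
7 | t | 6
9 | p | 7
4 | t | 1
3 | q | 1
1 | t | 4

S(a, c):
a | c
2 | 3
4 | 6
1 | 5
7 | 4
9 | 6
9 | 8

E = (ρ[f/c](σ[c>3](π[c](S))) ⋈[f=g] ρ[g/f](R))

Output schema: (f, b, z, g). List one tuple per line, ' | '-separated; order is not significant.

Stepwise |·|:
  S → 6
  π[c](S) → 6
  σ[c>3](π[c](S)) → 5
  ρ[f/c](σ[c>3](π[c](S))) → 5
  R → 5
  ρ[g/f](R) → 5
  (ρ[f/c](σ[c>3](π[c](S))) ⋈[f=g] ρ[g/f](R)) → 3

== RESULT ==
f | b | z | g
4 | 1 | t | 4
6 | 7 | t | 6
6 | 7 | t | 6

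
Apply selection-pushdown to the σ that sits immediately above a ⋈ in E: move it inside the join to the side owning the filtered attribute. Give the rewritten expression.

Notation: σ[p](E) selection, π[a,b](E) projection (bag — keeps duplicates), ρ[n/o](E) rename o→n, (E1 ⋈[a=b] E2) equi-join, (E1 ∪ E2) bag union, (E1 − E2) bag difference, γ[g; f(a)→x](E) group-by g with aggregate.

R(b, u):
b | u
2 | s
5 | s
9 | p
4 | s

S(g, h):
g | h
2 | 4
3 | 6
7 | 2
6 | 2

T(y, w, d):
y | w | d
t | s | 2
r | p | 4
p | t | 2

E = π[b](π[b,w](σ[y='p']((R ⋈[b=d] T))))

σ filters on y, owned by the right side.
E' = π[b](π[b,w]((R ⋈[b=d] σ[y='p'](T))))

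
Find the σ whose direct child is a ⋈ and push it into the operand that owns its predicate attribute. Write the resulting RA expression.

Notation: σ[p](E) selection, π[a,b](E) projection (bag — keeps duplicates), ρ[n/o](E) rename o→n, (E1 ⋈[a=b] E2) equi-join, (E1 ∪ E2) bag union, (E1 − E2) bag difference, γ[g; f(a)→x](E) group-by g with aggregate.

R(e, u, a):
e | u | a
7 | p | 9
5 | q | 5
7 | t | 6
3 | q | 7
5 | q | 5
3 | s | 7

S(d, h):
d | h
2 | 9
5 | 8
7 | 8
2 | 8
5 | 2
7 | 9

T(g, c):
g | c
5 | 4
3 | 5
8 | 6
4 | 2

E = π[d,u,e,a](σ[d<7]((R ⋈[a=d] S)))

σ filters on d, owned by the right side.
E' = π[d,u,e,a]((R ⋈[a=d] σ[d<7](S)))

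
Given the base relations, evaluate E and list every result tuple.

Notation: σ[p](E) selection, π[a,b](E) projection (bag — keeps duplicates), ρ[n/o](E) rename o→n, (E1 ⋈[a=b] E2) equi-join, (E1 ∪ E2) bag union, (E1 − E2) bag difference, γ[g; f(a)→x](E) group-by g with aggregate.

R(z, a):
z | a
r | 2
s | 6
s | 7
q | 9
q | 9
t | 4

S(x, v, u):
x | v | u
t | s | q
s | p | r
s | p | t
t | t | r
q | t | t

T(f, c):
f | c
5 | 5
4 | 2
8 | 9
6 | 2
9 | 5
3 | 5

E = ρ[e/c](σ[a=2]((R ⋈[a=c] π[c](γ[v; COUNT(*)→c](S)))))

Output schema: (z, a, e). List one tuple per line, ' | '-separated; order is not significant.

Per-node cardinality:
  R → 6
  S → 5
  γ[v; COUNT(*)→c](S) → 3
  π[c](γ[v; COUNT(*)→c](S)) → 3
  (R ⋈[a=c] π[c](γ[v; COUNT(*)→c](S))) → 2
  σ[a=2]((R ⋈[a=c] π[c](γ[v; COUNT(*)→c](S)))) → 2
  ρ[e/c](σ[a=2]((R ⋈[a=c] π[c](γ[v; COUNT(*)→c](S))))) → 2

== RESULT ==
z | a | e
r | 2 | 2
r | 2 | 2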